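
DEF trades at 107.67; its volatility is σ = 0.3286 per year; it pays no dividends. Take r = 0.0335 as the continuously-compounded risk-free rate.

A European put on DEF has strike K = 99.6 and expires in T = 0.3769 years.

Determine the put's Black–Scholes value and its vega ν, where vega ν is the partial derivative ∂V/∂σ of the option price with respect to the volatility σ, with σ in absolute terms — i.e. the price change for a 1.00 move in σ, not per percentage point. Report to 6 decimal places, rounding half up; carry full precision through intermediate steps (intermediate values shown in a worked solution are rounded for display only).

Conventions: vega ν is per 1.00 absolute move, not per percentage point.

σ√T = 0.3286·√0.3769 = 0.201735
d₁ = (ln(S/K) + (r+σ²/2)T) / (σ√T) = (ln(107.67/99.6) + (0.0335+0.3286²/2)·0.3769) / 0.201735 = (0.077909 + 0.032975) / 0.201735 = 0.549650
d₂ = d₁ − σ√T = 0.549650 − 0.201735 = 0.347915
e^{−rT} = 0.987453
N(−d₁) = 0.291280,  N(−d₂) = 0.363952
Put price V = K·e^{−rT}·N(−d₂) − S·N(−d₁) = 35.794804 − 31.362099 = 4.432705
φ(d₁) = (1/√(2π))·e^{−d₁²/2} = 0.343010
ν = S·φ(d₁)·√T = 22.673285

price = 4.432705
ν = 22.673285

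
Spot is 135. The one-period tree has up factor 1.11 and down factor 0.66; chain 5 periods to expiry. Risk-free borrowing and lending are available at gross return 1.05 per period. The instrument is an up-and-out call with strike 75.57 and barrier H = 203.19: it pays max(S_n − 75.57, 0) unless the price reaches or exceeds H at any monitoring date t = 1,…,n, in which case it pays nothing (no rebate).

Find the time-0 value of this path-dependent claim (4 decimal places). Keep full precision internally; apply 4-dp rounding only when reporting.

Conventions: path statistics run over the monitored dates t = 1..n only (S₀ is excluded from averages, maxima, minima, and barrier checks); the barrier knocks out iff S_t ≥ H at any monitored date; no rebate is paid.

price = 14.5124

No-arbitrage gives p* = (R−d)/(u−d) = 0.8667: enumerate every path, weight its payoff by its p*-probability, and discount by R^5.
Enumerate all 2^5 = 32 price paths (U = up ×1.11, D = down ×0.66); each path with k up-moves has probability p*^k·(1−p*)^(5−k).
DDDDD: M=89.1000, payoff=0.0000, prob=0.000042
UDDDD: M=149.8500, payoff=0.0000, prob=0.000274
DUDDD: M=98.9010, payoff=0.0000, prob=0.000274
UUDDD: M=166.3335, payoff=0.0000, prob=0.001780
DDUDD: M=89.1000, payoff=0.0000, prob=0.000274
UDUDD: M=149.8500, payoff=0.0000, prob=0.001780
DUUDD: M=109.7801, payoff=0.0000, prob=0.001780
UUUDD: M=184.6302, payoff=4.8549, prob=0.011573
DDDUD: M=89.1000, payoff=0.0000, prob=0.000274
UDDUD: M=149.8500, payoff=0.0000, prob=0.001780
DUDUD: M=98.9010, payoff=0.0000, prob=0.001780
UUDUD: M=166.3335, payoff=4.8549, prob=0.011573
DDUUD: M=89.1000, payoff=0.0000, prob=0.001780
UDUUD: M=149.8500, payoff=4.8549, prob=0.011573
DUUUD: M=121.8559, payoff=4.8549, prob=0.011573
UUUUD: M=204.9395, payoff=0.0000, prob=0.075222
DDDDU: M=89.1000, payoff=0.0000, prob=0.000274
UDDDU: M=149.8500, payoff=0.0000, prob=0.001780
DUDDU: M=98.9010, payoff=0.0000, prob=0.001780
UUDDU: M=166.3335, payoff=4.8549, prob=0.011573
DDUDU: M=89.1000, payoff=0.0000, prob=0.001780
UDUDU: M=149.8500, payoff=4.8549, prob=0.011573
DUUDU: M=109.7801, payoff=4.8549, prob=0.011573
UUUDU: M=184.6302, payoff=59.6901, prob=0.075222
DDDUU: M=89.1000, payoff=0.0000, prob=0.001780
UDDUU: M=149.8500, payoff=4.8549, prob=0.011573
DUDUU: M=98.9010, payoff=4.8549, prob=0.011573
UUDUU: M=166.3335, payoff=59.6901, prob=0.075222
DDUUU: M=89.1000, payoff=4.8549, prob=0.011573
UDUUU: M=149.8500, payoff=59.6901, prob=0.075222
DUUUU: M=135.2601, payoff=59.6901, prob=0.075222
UUUUU: M=227.4829, payoff=0.0000, prob=0.488946
Price = Σ prob·payoff / R^5 = 18.521962 / 1.276282 = 14.5124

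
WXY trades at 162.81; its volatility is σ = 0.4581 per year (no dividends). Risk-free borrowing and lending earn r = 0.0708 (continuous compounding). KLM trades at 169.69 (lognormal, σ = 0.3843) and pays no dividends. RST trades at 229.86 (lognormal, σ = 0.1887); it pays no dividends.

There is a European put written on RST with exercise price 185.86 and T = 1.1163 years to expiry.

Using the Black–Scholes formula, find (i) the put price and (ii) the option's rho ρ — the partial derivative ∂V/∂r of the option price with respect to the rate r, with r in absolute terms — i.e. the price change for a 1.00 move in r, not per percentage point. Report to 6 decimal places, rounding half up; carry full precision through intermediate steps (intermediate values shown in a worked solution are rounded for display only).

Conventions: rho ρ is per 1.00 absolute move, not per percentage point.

σ√T = 0.1887·√1.1163 = 0.199371
d₁ = (ln(S/K) + (r+σ²/2)T) / (σ√T) = (ln(229.86/185.86) + (0.0708+0.1887²/2)·1.1163) / 0.199371 = (0.212477 + 0.098908) / 0.199371 = 1.561837
d₂ = d₁ − σ√T = 1.561837 − 0.199371 = 1.362465
e^{−rT} = 0.924008
N(−d₁) = 0.059163,  N(−d₂) = 0.086526
Put price V = K·e^{−rT}·N(−d₂) − S·N(−d₁) = 14.859565 − 13.599263 = 1.260303
ρ = −K·T·e^{−rT}·N(−d₂) = -16.587733

price = 1.260303
ρ = -16.587733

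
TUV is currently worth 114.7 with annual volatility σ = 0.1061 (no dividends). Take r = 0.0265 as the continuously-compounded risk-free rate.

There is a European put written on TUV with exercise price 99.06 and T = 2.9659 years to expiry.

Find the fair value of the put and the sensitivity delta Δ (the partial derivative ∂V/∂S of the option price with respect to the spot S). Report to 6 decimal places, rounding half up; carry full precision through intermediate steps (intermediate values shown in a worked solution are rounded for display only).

σ√T = 0.1061·√2.9659 = 0.182723
d₁ = (ln(S/K) + (r+σ²/2)T) / (σ√T) = (ln(114.7/99.06) + (0.0265+0.1061²/2)·2.9659) / 0.182723 = (0.146594 + 0.095290) / 0.182723 = 1.323776
d₂ = d₁ − σ√T = 1.323776 − 0.182723 = 1.141053
e^{−rT} = 0.924413
N(−d₁) = 0.092789,  N(−d₂) = 0.126924
Put price V = K·e^{−rT}·N(−d₂) − S·N(−d₁) = 11.622729 − 10.642870 = 0.979860
Δ = −N(−d₁) = -0.092789

price = 0.979860
Δ = -0.092789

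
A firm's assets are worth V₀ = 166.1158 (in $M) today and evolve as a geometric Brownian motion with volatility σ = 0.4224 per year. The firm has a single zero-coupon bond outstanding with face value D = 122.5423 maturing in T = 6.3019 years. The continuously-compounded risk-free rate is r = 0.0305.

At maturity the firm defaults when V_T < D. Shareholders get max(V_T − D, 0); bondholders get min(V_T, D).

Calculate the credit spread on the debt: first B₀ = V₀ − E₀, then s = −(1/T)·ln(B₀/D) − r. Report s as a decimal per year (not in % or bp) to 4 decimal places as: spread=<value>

Equity is a call on the firm's assets struck at D = 122.5423:
d₁ = [ln(V₀/D) + (r + σ²/2)T] / (σ√T)
   = [ln(166.1158/122.5423) + (0.0305 + 0.5·0.4224²)·6.3019] / (0.4224·√6.3019)
   = [0.304229 + 0.754406] / 1.060375 = 0.998359
d₂ = d₁ − σ√T = 0.998359 − 1.060375 = -0.062017
N(d₁) = 0.840947,  N(d₂) = 0.475275,  e^(−rT) = 0.825135
E₀ = V₀·N(d₁) − D·e^(−rT)·N(d₂)
   = 166.1158·0.840947 − 122.5423·0.825135·0.475275 = 91.637711
B₀ = V₀ − E₀ = 166.1158 − 91.637711 = 74.478089
spread = −(1/T)·ln(B₀/D) − r = −(1/6.3019)·ln(74.478089/122.5423) − 0.0305 = 0.04851606

spread=0.0485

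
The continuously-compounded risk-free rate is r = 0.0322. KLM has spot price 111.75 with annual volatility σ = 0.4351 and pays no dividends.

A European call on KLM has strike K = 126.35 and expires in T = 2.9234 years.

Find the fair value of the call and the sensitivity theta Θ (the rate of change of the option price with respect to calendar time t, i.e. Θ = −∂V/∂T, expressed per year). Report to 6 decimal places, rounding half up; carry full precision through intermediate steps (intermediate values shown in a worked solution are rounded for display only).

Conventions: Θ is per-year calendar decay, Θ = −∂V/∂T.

σ√T = 0.4351·√2.9234 = 0.743932
d₁ = (ln(S/K) + (r+σ²/2)T) / (σ√T) = (ln(111.75/126.35) + (0.0322+0.4351²/2)·2.9234) / 0.743932 = (-0.122792 + 0.370851) / 0.743932 = 0.333443
d₂ = d₁ − σ√T = 0.333443 − 0.743932 = -0.410488
e^{−rT} = 0.910161
N(d₁) = 0.630600,  N(d₂) = 0.340724
Call price V = S·N(d₁) − K·e^{−rT}·N(d₂) = 70.469575 − 39.182857 = 31.286717
φ(d₁) = (1/√(2π))·e^{−d₁²/2} = 0.377369
Θ = −S·φ(d₁)·σ/(2√T) − r·K·e^{−rT}·N(d₂) = −5.365734 − 1.261688 = -6.627422

price = 31.286717
Θ = -6.627422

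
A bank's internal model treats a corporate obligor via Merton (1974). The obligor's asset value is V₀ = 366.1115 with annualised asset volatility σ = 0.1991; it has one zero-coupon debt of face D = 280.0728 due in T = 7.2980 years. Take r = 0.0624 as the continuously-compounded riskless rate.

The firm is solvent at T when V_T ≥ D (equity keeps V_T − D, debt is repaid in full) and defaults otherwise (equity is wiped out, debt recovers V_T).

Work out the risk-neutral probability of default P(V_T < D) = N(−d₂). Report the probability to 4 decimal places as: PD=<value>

PD=0.1410

Apply the equity-as-call identities (strike 280.0728, horizon 7.2980 years):
d₁ = [ln(V₀/D) + (r + σ²/2)T] / (σ√T)
   = [ln(366.1115/280.0728) + (0.0624 + 0.5·0.1991²)·7.2980] / (0.1991·√7.2980)
   = [0.267888 + 0.600045] / 0.537865 = 1.613663
d₂ = d₁ − σ√T = 1.613663 − 0.537865 = 1.075799
risk-neutral PD = N(−d₂) = N(-1.075799) = 0.141009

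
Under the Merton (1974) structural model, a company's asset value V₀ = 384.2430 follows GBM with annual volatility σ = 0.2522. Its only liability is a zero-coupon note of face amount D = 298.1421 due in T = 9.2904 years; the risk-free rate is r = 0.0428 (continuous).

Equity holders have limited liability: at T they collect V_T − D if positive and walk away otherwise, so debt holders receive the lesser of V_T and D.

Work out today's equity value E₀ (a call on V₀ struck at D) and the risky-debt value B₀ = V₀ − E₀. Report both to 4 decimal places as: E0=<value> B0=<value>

E0=206.4654 B0=177.7776

Apply the equity-as-call identities (strike 298.1421, horizon 9.2904 years):
d₁ = [ln(V₀/D) + (r + σ²/2)T] / (σ√T)
   = [ln(384.2430/298.1421) + (0.0428 + 0.5·0.2522²)·9.2904] / (0.2522·√9.2904)
   = [0.253705 + 0.693086] / 0.768710 = 1.231663
d₂ = d₁ − σ√T = 1.231663 − 0.768710 = 0.462954
N(d₁) = 0.890963,  N(d₂) = 0.678301,  e^(−rT) = 0.671911
E₀ = V₀·N(d₁) − D·e^(−rT)·N(d₂)
   = 384.2430·0.890963 − 298.1421·0.671911·0.678301 = 206.465425
B₀ = V₀ − E₀ = 384.2430 − 206.465425 = 177.777575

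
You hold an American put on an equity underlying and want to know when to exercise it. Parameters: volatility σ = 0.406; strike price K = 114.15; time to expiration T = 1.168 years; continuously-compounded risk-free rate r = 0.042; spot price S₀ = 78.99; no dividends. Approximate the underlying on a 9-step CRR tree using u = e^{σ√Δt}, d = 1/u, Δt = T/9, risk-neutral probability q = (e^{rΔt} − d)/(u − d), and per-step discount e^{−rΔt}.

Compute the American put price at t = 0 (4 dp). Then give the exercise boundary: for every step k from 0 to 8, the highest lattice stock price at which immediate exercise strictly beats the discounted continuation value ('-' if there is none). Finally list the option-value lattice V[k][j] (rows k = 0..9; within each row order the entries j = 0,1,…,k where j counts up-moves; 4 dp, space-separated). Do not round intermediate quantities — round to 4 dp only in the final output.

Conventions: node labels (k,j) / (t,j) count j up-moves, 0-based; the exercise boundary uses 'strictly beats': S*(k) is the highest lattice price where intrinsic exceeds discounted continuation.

Δt=0.12978  u=1.15750  d=0.86393  q=0.48212  discount=0.99456
step 9 (expiry): payoffs max(K−S,0) = 92.9717 85.7752 76.1335 63.2155 45.9079 22.7193 0.0000 0.0000 0.0000 0.0000
step 8: (k=8,j=0): S=24.5139, K−S=89.6361, hold=89.0156 ⇒ V=89.6361 exercise | (k=8,j=1): S=32.8437, K−S=81.3063, hold=80.6858 ⇒ V=81.3063 exercise | (k=8,j=2): S=44.0040, K−S=70.1460, hold=69.5255 ⇒ V=70.1460 exercise | (k=8,j=3): S=58.9566, K−S=55.1934, hold=54.5729 ⇒ V=55.1934 exercise | (k=8,j=4): S=78.9900, K−S=35.1600, hold=34.5395 ⇒ V=35.1600 exercise | (k=8,j=5): S=105.8308, K−S=8.3192, hold=11.7020 ⇒ V=11.7020 continue | (k=8,j=6): S=141.7921, K−S=0.0000, hold=0.0000 ⇒ V=0.0000 continue | (k=8,j=7): S=189.9731, K−S=0.0000, hold=0.0000 ⇒ V=0.0000 continue | (k=8,j=8): S=254.5260, K−S=0.0000, hold=0.0000 ⇒ V=0.0000 continue  boundary S*=78.9900
step 7: (k=7,j=0): S=28.3748, K−S=85.7752, hold=85.1547 ⇒ V=85.7752 exercise | (k=7,j=1): S=38.0165, K−S=76.1335, hold=75.5130 ⇒ V=76.1335 exercise | (k=7,j=2): S=50.9345, K−S=63.2155, hold=62.5950 ⇒ V=63.2155 exercise | (k=7,j=3): S=68.2421, K−S=45.9079, hold=45.2874 ⇒ V=45.9079 exercise | (k=7,j=4): S=91.4307, K−S=22.7193, hold=23.7208 ⇒ V=23.7208 continue | (k=7,j=5): S=122.4989, K−S=0.0000, hold=6.0273 ⇒ V=6.0273 continue | (k=7,j=6): S=164.1240, K−S=0.0000, hold=0.0000 ⇒ V=0.0000 continue | (k=7,j=7): S=219.8934, K−S=0.0000, hold=0.0000 ⇒ V=0.0000 continue  boundary S*=68.2421
step 6: (k=6,j=0): S=32.8437, K−S=81.3063, hold=80.6858 ⇒ V=81.3063 exercise | (k=6,j=1): S=44.0040, K−S=70.1460, hold=69.5255 ⇒ V=70.1460 exercise | (k=6,j=2): S=58.9566, K−S=55.1934, hold=54.5729 ⇒ V=55.1934 exercise | (k=6,j=3): S=78.9900, K−S=35.1600, hold=35.0197 ⇒ V=35.1600 exercise | (k=6,j=4): S=105.8308, K−S=8.3192, hold=15.1079 ⇒ V=15.1079 continue | (k=6,j=5): S=141.7921, K−S=0.0000, hold=3.1045 ⇒ V=3.1045 continue | (k=6,j=6): S=189.9731, K−S=0.0000, hold=0.0000 ⇒ V=0.0000 continue  boundary S*=78.9900
step 5: (k=5,j=0): S=38.0165, K−S=76.1335, hold=75.5130 ⇒ V=76.1335 exercise | (k=5,j=1): S=50.9345, K−S=63.2155, hold=62.5950 ⇒ V=63.2155 exercise | (k=5,j=2): S=68.2421, K−S=45.9079, hold=45.2874 ⇒ V=45.9079 exercise | (k=5,j=3): S=91.4307, K−S=22.7193, hold=25.3539 ⇒ V=25.3539 continue | (k=5,j=4): S=122.4989, K−S=0.0000, hold=9.2701 ⇒ V=9.2701 continue | (k=5,j=5): S=164.1240, K−S=0.0000, hold=1.5990 ⇒ V=1.5990 continue  boundary S*=68.2421
step 4: (k=4,j=0): S=44.0040, K−S=70.1460, hold=69.5255 ⇒ V=70.1460 exercise | (k=4,j=1): S=58.9566, K−S=55.1934, hold=54.5729 ⇒ V=55.1934 exercise | (k=4,j=2): S=78.9900, K−S=35.1600, hold=35.8028 ⇒ V=35.8028 continue | (k=4,j=3): S=105.8308, K−S=8.3192, hold=17.5040 ⇒ V=17.5040 continue | (k=4,j=4): S=141.7921, K−S=0.0000, hold=5.5415 ⇒ V=5.5415 continue  boundary S*=58.9566
step 3: (k=3,j=0): S=50.9345, K−S=63.2155, hold=62.5950 ⇒ V=63.2155 exercise | (k=3,j=1): S=68.2421, K−S=45.9079, hold=45.5957 ⇒ V=45.9079 exercise | (k=3,j=2): S=91.4307, K−S=22.7193, hold=26.8340 ⇒ V=26.8340 continue | (k=3,j=3): S=122.4989, K−S=0.0000, hold=11.6728 ⇒ V=11.6728 continue  boundary S*=68.2421
step 2: (k=2,j=0): S=58.9566, K−S=55.1934, hold=54.5729 ⇒ V=55.1934 exercise | (k=2,j=1): S=78.9900, K−S=35.1600, hold=36.5125 ⇒ V=36.5125 continue | (k=2,j=2): S=105.8308, K−S=8.3192, hold=19.4184 ⇒ V=19.4184 continue  boundary S*=58.9566
step 1: (k=1,j=0): S=68.2421, K−S=45.9079, hold=45.9359 ⇒ V=45.9359 continue | (k=1,j=1): S=91.4307, K−S=22.7193, hold=28.1174 ⇒ V=28.1174 continue  boundary S*=-
step 0: (k=0,j=0): S=78.9900, K−S=35.1600, hold=37.1423 ⇒ V=37.1423 continue  boundary S*=-

price = 37.1423
boundary = - - 58.9566 68.2421 58.9566 68.2421 78.9900 68.2421 78.9900
tree:
37.1423
45.9359 28.1174
55.1934 36.5125 19.4184
63.2155 45.9079 26.8340 11.6728
70.1460 55.1934 35.8028 17.5040 5.5415
76.1335 63.2155 45.9079 25.3539 9.2701 1.5990
81.3063 70.1460 55.1934 35.1600 15.1079 3.1045 0.0000
85.7752 76.1335 63.2155 45.9079 23.7208 6.0273 0.0000 0.0000
89.6361 81.3063 70.1460 55.1934 35.1600 11.7020 0.0000 0.0000 0.0000
92.9717 85.7752 76.1335 63.2155 45.9079 22.7193 0.0000 0.0000 0.0000 0.0000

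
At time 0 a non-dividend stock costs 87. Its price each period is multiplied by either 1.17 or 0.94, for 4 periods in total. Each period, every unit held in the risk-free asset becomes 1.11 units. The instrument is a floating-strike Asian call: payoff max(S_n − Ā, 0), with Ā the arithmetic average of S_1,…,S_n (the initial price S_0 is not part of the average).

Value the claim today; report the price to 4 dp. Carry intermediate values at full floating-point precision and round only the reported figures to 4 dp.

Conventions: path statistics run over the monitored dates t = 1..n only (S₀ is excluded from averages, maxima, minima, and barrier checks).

price = 12.3276

No-arbitrage gives p* = (R−d)/(u−d) = 0.7391: enumerate every path, weight its payoff by its p*-probability, and discount by R^4.
Enumerate all 2^4 = 16 price paths (U = up ×1.17, D = down ×0.94); each path with k up-moves has probability p*^k·(1−p*)^(4−k).
DDDD: Ā=74.7098, payoff=0.0000, prob=0.004631
UDDD: Ā=92.9898, payoff=0.0000, prob=0.013122
DUDD: Ā=87.9873, payoff=0.0000, prob=0.013122
UUDD: Ā=109.5162, payoff=0.0000, prob=0.037178
DDUD: Ā=83.2850, payoff=1.2601, prob=0.013122
UDUD: Ā=103.6632, payoff=1.5685, prob=0.037178
DUUD: Ā=98.6607, payoff=6.5710, prob=0.037178
UUUD: Ā=122.8011, payoff=8.1788, prob=0.105338
DDDU: Ā=78.8648, payoff=5.6804, prob=0.013122
UDDU: Ā=98.1615, payoff=7.0702, prob=0.037178
DUDU: Ā=93.1590, payoff=12.0727, prob=0.037178
UUDU: Ā=115.9532, payoff=15.0267, prob=0.105338
DDUU: Ā=88.4566, payoff=16.7751, prob=0.037178
UDUU: Ā=110.1003, payoff=20.8796, prob=0.105338
DUUU: Ā=105.0978, payoff=25.8821, prob=0.105338
UUUU: Ā=130.8132, payoff=32.2150, prob=0.298459
Price = Σ prob·payoff / R^4 = 18.714131 / 1.518070 = 12.3276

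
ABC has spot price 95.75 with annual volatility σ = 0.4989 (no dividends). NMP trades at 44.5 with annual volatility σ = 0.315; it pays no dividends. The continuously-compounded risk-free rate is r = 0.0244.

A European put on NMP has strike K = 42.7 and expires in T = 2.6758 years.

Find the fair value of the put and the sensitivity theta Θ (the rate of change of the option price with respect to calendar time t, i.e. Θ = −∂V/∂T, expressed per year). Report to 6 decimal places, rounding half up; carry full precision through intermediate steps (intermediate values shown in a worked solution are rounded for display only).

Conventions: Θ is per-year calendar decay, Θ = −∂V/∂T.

price = 6.519552
Θ = -1.026749

σ√T = 0.315·√2.6758 = 0.515273
d₁ = (ln(S/K) + (r+σ²/2)T) / (σ√T) = (ln(44.5/42.7) + (0.0244+0.315²/2)·2.6758) / 0.515273 = (0.041290 + 0.198043) / 0.515273 = 0.464478
d₂ = d₁ − σ√T = 0.464478 − 0.515273 = -0.050795
e^{−rT} = 0.936796
N(−d₁) = 0.321153,  N(−d₂) = 0.520256
Put price V = K·e^{−rT}·N(−d₂) − S·N(−d₁) = 20.810847 − 14.291295 = 6.519552
φ(d₁) = (1/√(2π))·e^{−d₁²/2} = 0.358148
Θ = −S·φ(d₁)·σ/(2√T) + r·K·e^{−rT}·N(−d₂) = −1.534534 + 0.507785 = -1.026749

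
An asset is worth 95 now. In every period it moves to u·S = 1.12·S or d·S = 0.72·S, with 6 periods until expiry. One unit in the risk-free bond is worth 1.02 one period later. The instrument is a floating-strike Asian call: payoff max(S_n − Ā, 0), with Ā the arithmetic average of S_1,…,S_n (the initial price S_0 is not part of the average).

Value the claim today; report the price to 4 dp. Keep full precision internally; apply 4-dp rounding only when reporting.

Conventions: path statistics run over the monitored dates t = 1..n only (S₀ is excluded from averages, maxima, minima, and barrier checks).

With p* = (R−d)/(u−d) = 0.7500, sum probability × payoff across the paths and divide by R^6.
Enumerate all 2^6 = 64 price paths (U = up ×1.12, D = down ×0.72); each path with k up-moves has probability p*^k·(1−p*)^(6−k).
DDDDDD: Ā=35.0422, payoff=0.0000, prob=0.000244
UDDDDD: Ā=54.5101, payoff=0.0000, prob=0.000732
DUDDDD: Ā=48.1768, payoff=0.0000, prob=0.000732
UUDDDD: Ā=74.9417, payoff=0.0000, prob=0.002197
DDUDDD: Ā=43.6168, payoff=0.0000, prob=0.000732
UDUDDD: Ā=67.8483, payoff=0.0000, prob=0.002197
DUUDDD: Ā=61.5150, payoff=0.0000, prob=0.002197
UUUDDD: Ā=95.6900, payoff=0.0000, prob=0.006592
DDDUDD: Ā=40.3336, payoff=0.0000, prob=0.000732
UDDUDD: Ā=62.7411, payoff=0.0000, prob=0.002197
DUDUDD: Ā=56.4078, payoff=0.0000, prob=0.002197
UUDUDD: Ā=87.7454, payoff=0.0000, prob=0.006592
DDUUDD: Ā=51.8478, payoff=0.0000, prob=0.002197
UDUUDD: Ā=80.6521, payoff=0.0000, prob=0.006592
DUUUDD: Ā=74.3188, payoff=0.0000, prob=0.006592
UUUUDD: Ā=115.6070, payoff=0.0000, prob=0.019775
DDDDUD: Ā=37.9697, payoff=0.0000, prob=0.000732
UDDDUD: Ā=59.0639, payoff=0.0000, prob=0.002197
DUDDUD: Ā=52.7306, payoff=0.0000, prob=0.002197
UUDDUD: Ā=82.0254, payoff=0.0000, prob=0.006592
DDUDUD: Ā=48.1706, payoff=0.0000, prob=0.002197
UDUDUD: Ā=74.9320, payoff=0.0000, prob=0.006592
DUUDUD: Ā=68.5987, payoff=0.0000, prob=0.006592
UUUDUD: Ā=106.7091, payoff=0.0000, prob=0.019775
DDDUUD: Ā=44.8874, payoff=0.0000, prob=0.002197
UDDUUD: Ā=69.8248, payoff=0.0000, prob=0.006592
DUDUUD: Ā=63.4915, payoff=0.0000, prob=0.006592
UUDUUD: Ā=98.7646, payoff=0.0000, prob=0.019775
DDUUUD: Ā=58.9315, payoff=0.0000, prob=0.006592
UDUUUD: Ā=91.6712, payoff=0.0000, prob=0.019775
DUUUUD: Ā=85.3379, payoff=0.0000, prob=0.019775
UUUUUD: Ā=132.7479, payoff=0.0000, prob=0.059326
DDDDDU: Ā=36.2677, payoff=0.0000, prob=0.000732
UDDDDU: Ā=56.4164, payoff=0.0000, prob=0.002197
DUDDDU: Ā=50.0830, payoff=0.0000, prob=0.002197
UUDDDU: Ā=77.9069, payoff=0.0000, prob=0.006592
DDUDDU: Ā=45.5230, payoff=0.0000, prob=0.002197
UDUDDU: Ā=70.8136, payoff=0.0000, prob=0.006592
DUUDDU: Ā=64.4803, payoff=0.0000, prob=0.006592
UUUDDU: Ā=100.3026, payoff=0.0000, prob=0.019775
DDDUDU: Ā=42.2398, payoff=0.0000, prob=0.002197
UDDUDU: Ā=65.7064, payoff=0.0000, prob=0.006592
DUDUDU: Ā=59.3731, payoff=0.0000, prob=0.006592
UUDUDU: Ā=92.3581, payoff=0.0000, prob=0.019775
DDUUDU: Ā=54.8131, payoff=0.0000, prob=0.006592
UDUUDU: Ā=85.2648, payoff=0.0000, prob=0.019775
DUUUDU: Ā=78.9314, payoff=0.0000, prob=0.019775
UUUUDU: Ā=122.7822, payoff=0.0000, prob=0.059326
DDDDUU: Ā=39.8759, payoff=0.0000, prob=0.002197
UDDDUU: Ā=62.0292, payoff=0.0000, prob=0.006592
DUDDUU: Ā=55.6959, payoff=0.0000, prob=0.006592
UUDDUU: Ā=86.6380, payoff=0.0000, prob=0.019775
DDUDUU: Ā=51.1359, payoff=0.0000, prob=0.006592
UDUDUU: Ā=79.5447, payoff=0.0000, prob=0.019775
DUUDUU: Ā=73.2114, payoff=4.2813, prob=0.019775
UUUDUU: Ā=113.8844, payoff=6.6598, prob=0.059326
DDDUUU: Ā=47.8527, payoff=1.9640, prob=0.006592
UDDUUU: Ā=74.4375, payoff=3.0552, prob=0.019775
DUDUUU: Ā=68.1042, payoff=9.3885, prob=0.019775
UUDUUU: Ā=105.9398, payoff=14.6043, prob=0.059326
DDUUUU: Ā=63.5442, payoff=13.9485, prob=0.019775
UDUUUU: Ā=98.8465, payoff=21.6977, prob=0.059326
DUUUUU: Ā=92.5132, payoff=28.0310, prob=0.059326
UUUUUU: Ā=143.9094, payoff=43.6038, prob=0.177979
Price = Σ prob·payoff / R^6 = 12.591802 / 1.126162 = 11.1812

price = 11.1812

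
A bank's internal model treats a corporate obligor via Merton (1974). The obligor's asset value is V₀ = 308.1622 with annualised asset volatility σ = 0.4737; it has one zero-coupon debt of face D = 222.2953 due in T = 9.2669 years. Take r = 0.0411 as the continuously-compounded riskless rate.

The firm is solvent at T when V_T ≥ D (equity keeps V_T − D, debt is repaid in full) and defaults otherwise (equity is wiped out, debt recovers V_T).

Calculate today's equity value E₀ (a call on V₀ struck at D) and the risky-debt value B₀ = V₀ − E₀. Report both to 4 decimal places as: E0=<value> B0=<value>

E0=211.2873 B0=96.8749

Apply the equity-as-call identities (strike 222.2953, horizon 9.2669 years):
d₁ = [ln(V₀/D) + (r + σ²/2)T] / (σ√T)
   = [ln(308.1622/222.2953) + (0.0411 + 0.5·0.4737²)·9.2669] / (0.4737·√9.2669)
   = [0.326620 + 1.420577] / 1.442018 = 1.211633
d₂ = d₁ − σ√T = 1.211633 − 1.442018 = -0.230384
N(d₁) = 0.887174,  N(d₂) = 0.408897,  e^(−rT) = 0.683267
E₀ = V₀·N(d₁) − D·e^(−rT)·N(d₂)
   = 308.1622·0.887174 − 222.2953·0.683267·0.408897 = 211.287292
B₀ = V₀ − E₀ = 308.1622 − 211.287292 = 96.874908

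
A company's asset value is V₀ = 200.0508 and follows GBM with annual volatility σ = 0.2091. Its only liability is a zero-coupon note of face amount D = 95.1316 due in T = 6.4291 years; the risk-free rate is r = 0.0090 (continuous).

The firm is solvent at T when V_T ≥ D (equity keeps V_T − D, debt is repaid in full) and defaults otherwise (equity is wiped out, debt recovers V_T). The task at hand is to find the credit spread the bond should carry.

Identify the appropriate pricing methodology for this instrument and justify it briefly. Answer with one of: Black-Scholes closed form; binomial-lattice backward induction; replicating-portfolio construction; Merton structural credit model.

Key observation: the asked-for credit quantity lives on the firm's capital structure — asset value, asset volatility, debt face 95.1316 — which is the structural model's domain.

framework: Merton structural credit model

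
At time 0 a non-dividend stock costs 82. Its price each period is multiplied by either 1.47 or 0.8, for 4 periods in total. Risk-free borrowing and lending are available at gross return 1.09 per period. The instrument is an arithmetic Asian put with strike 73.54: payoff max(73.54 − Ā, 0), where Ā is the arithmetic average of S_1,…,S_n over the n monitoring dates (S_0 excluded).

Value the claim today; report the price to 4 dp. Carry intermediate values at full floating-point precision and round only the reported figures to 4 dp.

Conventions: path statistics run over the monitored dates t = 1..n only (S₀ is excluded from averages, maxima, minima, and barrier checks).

Set p* = 0.4328 (from d < R < u); the path-dependent value is the discounted p*-expectation over all price paths.
Enumerate all 2^4 = 16 price paths (U = up ×1.47, D = down ×0.8); each path with k up-moves has probability p*^k·(1−p*)^(4−k).
DDDD: Ā=48.4128, payoff=25.1272, prob=0.103475
UDDD: Ā=88.9585, payoff=0.0000, prob=0.078968
DUDD: Ā=75.2235, payoff=0.0000, prob=0.078968
UUDD: Ā=138.2232, payoff=0.0000, prob=0.060265
DDUD: Ā=64.2355, payoff=9.3045, prob=0.078968
UDUD: Ā=118.0328, payoff=0.0000, prob=0.060265
DUUD: Ā=104.2978, payoff=0.0000, prob=0.060265
UUUD: Ā=191.6471, payoff=0.0000, prob=0.045992
DDDU: Ā=55.4451, payoff=18.0949, prob=0.078968
UDDU: Ā=101.8804, payoff=0.0000, prob=0.060265
DUDU: Ā=88.1454, payoff=0.0000, prob=0.060265
UUDU: Ā=161.9672, payoff=0.0000, prob=0.045992
DDUU: Ā=77.1574, payoff=0.0000, prob=0.060265
UDUU: Ā=141.7767, payoff=0.0000, prob=0.045992
DUUU: Ā=128.0417, payoff=0.0000, prob=0.045992
UUUU: Ā=235.2767, payoff=0.0000, prob=0.035099
Price = Σ prob·payoff / R^4 = 4.763700 / 1.411582 = 3.3747

price = 3.3747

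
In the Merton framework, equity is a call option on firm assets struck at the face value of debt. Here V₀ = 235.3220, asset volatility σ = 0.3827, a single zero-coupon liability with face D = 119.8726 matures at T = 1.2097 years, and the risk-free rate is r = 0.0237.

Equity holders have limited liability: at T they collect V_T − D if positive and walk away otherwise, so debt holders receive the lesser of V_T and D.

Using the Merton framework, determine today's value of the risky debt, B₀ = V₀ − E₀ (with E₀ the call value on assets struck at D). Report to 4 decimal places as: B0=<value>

B0=115.1385

With assets at 235.3220 and a single debt payment of 119.8726 at 1.2097 years:
d₁ = [ln(V₀/D) + (r + σ²/2)T] / (σ√T)
   = [ln(235.3220/119.8726) + (0.0237 + 0.5·0.3827²)·1.2097] / (0.3827·√1.2097)
   = [0.674525 + 0.117256] / 0.420918 = 1.881082
d₂ = d₁ − σ√T = 1.881082 − 0.420918 = 1.460165
N(d₁) = 0.970020,  N(d₂) = 0.927878,  e^(−rT) = 0.971737
E₀ = V₀·N(d₁) − D·e^(−rT)·N(d₂)
   = 235.3220·0.970020 − 119.8726·0.971737·0.927878 = 120.183455
B₀ = V₀ − E₀ = 235.3220 − 120.183455 = 115.138545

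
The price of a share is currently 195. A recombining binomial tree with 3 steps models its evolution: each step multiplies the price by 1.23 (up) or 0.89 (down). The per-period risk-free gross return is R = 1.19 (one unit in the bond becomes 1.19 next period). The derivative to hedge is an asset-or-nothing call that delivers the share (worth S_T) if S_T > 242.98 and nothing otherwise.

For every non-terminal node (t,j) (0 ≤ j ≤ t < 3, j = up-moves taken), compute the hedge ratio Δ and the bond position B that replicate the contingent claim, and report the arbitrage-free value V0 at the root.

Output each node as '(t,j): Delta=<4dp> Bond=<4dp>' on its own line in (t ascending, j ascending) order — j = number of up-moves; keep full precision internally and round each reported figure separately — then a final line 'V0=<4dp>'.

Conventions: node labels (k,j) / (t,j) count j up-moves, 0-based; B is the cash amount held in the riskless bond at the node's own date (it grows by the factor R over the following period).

(0,0): Delta=1.4124 Bond=-84.6756
(1,0): Delta=3.2993 Bond=-428.2470
(1,1): Delta=1.2303 Bond=-57.0996
(2,0): Delta=0.0000 Bond=0.0000
(2,1): Delta=3.6176 Bond=-577.5625
(2,2): Delta=1.0000 Bond=0.0000
V0=190.7366

Since d<R<u, set p* = (R−d)/(u−d) = 0.8824; price each node as the discounted p*-expectation of its children.
Payoffs at expiry: V(3,0)=0.0000, V(3,1)=0.0000, V(3,2)=262.5638, V(3,3)=362.8691
  t=2,j=0: stock 154.4595 → up 189.9852 (V=0.0000), down 137.4690 (V=0.0000). Price 0.0000; hedge Δ=0.0000, bond B=0.0000.
  t=2,j=1: stock 213.4665 → up 262.5638 (V=262.5638), down 189.9852 (V=0.0000). Price 194.6840; hedge Δ=3.6176, bond B=-577.5625.
  t=2,j=2: stock 295.0155 → up 362.8691 (V=362.8691), down 262.5638 (V=262.5638). Price 295.0155; hedge Δ=1.0000, bond B=0.0000.
  t=1,j=0: stock 173.5500 → up 213.4665 (V=194.6840), down 154.4595 (V=0.0000). Price 144.3529; hedge Δ=3.2993, bond B=-428.2470.
  t=1,j=1: stock 239.8500 → up 295.0155 (V=295.0155), down 213.4665 (V=194.6840). Price 237.9931; hedge Δ=1.2303, bond B=-57.0996.
  t=0,j=0: stock 195.0000 → up 239.8500 (V=237.9931), down 173.5500 (V=144.3529). Price 190.7366; hedge Δ=1.4124, bond B=-84.6756.
Check: Δ(0,0)·S0 + B(0,0) = 190.7366 = V0.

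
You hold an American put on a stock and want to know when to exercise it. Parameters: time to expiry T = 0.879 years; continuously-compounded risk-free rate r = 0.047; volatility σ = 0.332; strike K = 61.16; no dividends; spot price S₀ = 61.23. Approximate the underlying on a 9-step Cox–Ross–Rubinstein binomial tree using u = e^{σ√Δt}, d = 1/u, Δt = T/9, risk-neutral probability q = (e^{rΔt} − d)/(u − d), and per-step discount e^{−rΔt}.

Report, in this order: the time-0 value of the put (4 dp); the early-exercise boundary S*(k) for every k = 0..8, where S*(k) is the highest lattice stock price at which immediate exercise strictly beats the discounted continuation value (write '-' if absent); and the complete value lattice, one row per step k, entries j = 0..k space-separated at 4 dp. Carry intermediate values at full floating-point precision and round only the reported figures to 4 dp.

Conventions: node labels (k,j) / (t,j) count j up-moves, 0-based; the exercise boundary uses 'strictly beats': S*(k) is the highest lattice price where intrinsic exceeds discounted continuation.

price = 6.6499
boundary = - - - - 40.4317 44.8521 40.4317 44.8521 49.7558
tree:
6.6499
9.2581 4.0636
12.5200 6.0322 2.1027
16.3939 8.7031 3.3766 0.8288
20.7283 12.1454 5.2889 1.4665 0.1892
24.7130 16.3079 8.0321 2.5528 0.3772 0.0000
28.3050 20.7283 11.7326 4.3497 0.7522 0.0000 0.0000
31.5430 24.7130 16.3079 7.1964 1.4999 0.0000 0.0000 0.0000
34.4619 28.3050 20.7283 11.4042 2.9910 0.0000 0.0000 0.0000 0.0000
37.0931 31.5430 24.7130 16.3079 5.9645 0.0000 0.0000 0.0000 0.0000 0.0000

Δt=0.09767, u=1.10933, d=0.90145, q=0.49622, disc=e^(-rΔt)=0.99542
k=9 terminal: V=max(K-S,0) → 37.0931 31.5430 24.7130 16.3079 5.9645 0.0000 0.0000 0.0000 0.0000 0.0000
k=8: j=0 S=26.6981 intr=34.4619 cont=34.1818 V=34.4619[EX]; j=1 S=32.8550 intr=28.3050 cont=28.0249 V=28.3050[EX]; j=2 S=40.4317 intr=20.7283 cont=20.4482 V=20.7283[EX]; j=3 S=49.7558 intr=11.4042 cont=11.1241 V=11.4042[EX]; j=4 S=61.2300 intr=0.0000 cont=2.9910 V=2.9910[hold]; j=5 S=75.3503 intr=0.0000 cont=0.0000 V=0.0000[hold]; j=6 S=92.7270 intr=0.0000 cont=0.0000 V=0.0000[hold]; j=7 S=114.1109 intr=0.0000 cont=0.0000 V=0.0000[hold]; j=8 S=140.4261 intr=0.0000 cont=0.0000 V=0.0000[hold]  S*(8)=49.7558
k=7: j=0 S=29.6170 intr=31.5430 cont=31.2629 V=31.5430[EX]; j=1 S=36.4470 intr=24.7130 cont=24.4329 V=24.7130[EX]; j=2 S=44.8521 intr=16.3079 cont=16.0278 V=16.3079[EX]; j=3 S=55.1955 intr=5.9645 cont=7.1964 V=7.1964[hold]; j=4 S=67.9242 intr=0.0000 cont=1.4999 V=1.4999[hold]; j=5 S=83.5883 intr=0.0000 cont=0.0000 V=0.0000[hold]; j=6 S=102.8647 intr=0.0000 cont=0.0000 V=0.0000[hold]; j=7 S=126.5865 intr=0.0000 cont=0.0000 V=0.0000[hold]  S*(7)=44.8521
k=6: j=0 S=32.8550 intr=28.3050 cont=28.0249 V=28.3050[EX]; j=1 S=40.4317 intr=20.7283 cont=20.4482 V=20.7283[EX]; j=2 S=49.7558 intr=11.4042 cont=11.7326 V=11.7326[hold]; j=3 S=61.2300 intr=0.0000 cont=4.3497 V=4.3497[hold]; j=4 S=75.3503 intr=0.0000 cont=0.7522 V=0.7522[hold]; j=5 S=92.7270 intr=0.0000 cont=0.0000 V=0.0000[hold]; j=6 S=114.1109 intr=0.0000 cont=0.0000 V=0.0000[hold]  S*(6)=40.4317
k=5: j=0 S=36.4470 intr=24.7130 cont=24.4329 V=24.7130[EX]; j=1 S=44.8521 intr=16.3079 cont=16.1900 V=16.3079[EX]; j=2 S=55.1955 intr=5.9645 cont=8.0321 V=8.0321[hold]; j=3 S=67.9242 intr=0.0000 cont=2.5528 V=2.5528[hold]; j=4 S=83.5883 intr=0.0000 cont=0.3772 V=0.3772[hold]; j=5 S=102.8647 intr=0.0000 cont=0.0000 V=0.0000[hold]  S*(5)=44.8521
k=4: j=0 S=40.4317 intr=20.7283 cont=20.4482 V=20.7283[EX]; j=1 S=49.7558 intr=11.4042 cont=12.1454 V=12.1454[hold]; j=2 S=61.2300 intr=0.0000 cont=5.2889 V=5.2889[hold]; j=3 S=75.3503 intr=0.0000 cont=1.4665 V=1.4665[hold]; j=4 S=92.7270 intr=0.0000 cont=0.1892 V=0.1892[hold]  S*(4)=40.4317
k=3: j=0 S=44.8521 intr=16.3079 cont=16.3939 V=16.3939[hold]; j=1 S=55.1955 intr=5.9645 cont=8.7031 V=8.7031[hold]; j=2 S=67.9242 intr=0.0000 cont=3.3766 V=3.3766[hold]; j=3 S=83.5883 intr=0.0000 cont=0.8288 V=0.8288[hold]  S*(3)=-
k=2: j=0 S=49.7558 intr=11.4042 cont=12.5200 V=12.5200[hold]; j=1 S=61.2300 intr=0.0000 cont=6.0322 V=6.0322[hold]; j=2 S=75.3503 intr=0.0000 cont=2.1027 V=2.1027[hold]  S*(2)=-
k=1: j=0 S=55.1955 intr=5.9645 cont=9.2581 V=9.2581[hold]; j=1 S=67.9242 intr=0.0000 cont=4.0636 V=4.0636[hold]  S*(1)=-
k=0: j=0 S=61.2300 intr=0.0000 cont=6.6499 V=6.6499[hold]  S*(0)=-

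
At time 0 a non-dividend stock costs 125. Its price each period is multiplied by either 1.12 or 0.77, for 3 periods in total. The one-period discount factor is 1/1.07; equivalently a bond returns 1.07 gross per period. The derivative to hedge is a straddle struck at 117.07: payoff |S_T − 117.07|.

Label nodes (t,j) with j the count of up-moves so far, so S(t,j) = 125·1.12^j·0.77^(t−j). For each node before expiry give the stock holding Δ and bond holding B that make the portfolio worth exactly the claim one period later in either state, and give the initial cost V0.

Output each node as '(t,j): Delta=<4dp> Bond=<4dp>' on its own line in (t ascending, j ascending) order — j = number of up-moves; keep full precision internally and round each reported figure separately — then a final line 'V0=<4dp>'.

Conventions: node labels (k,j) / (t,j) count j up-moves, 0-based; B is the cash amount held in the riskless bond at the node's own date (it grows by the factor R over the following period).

No-arbitrage ⇒ martingale measure with p* = (R−d)/(u−d) = 0.8571.
Payoffs at expiry: V(3,0)=60.0034, V(3,1)=34.0640, V(3,2)=3.6660, V(3,3)=58.5460
Node (2,0) S=74.1125: V=(p*·34.0640+(1−p*)·60.0034)/1.07=35.2987; Δ=(34.0640−60.0034)/(83.0060−57.0666)=-1.0000; B=V−Δ·S=109.4112
Node (2,1) S=107.8000: V=(p*·3.6660+(1−p*)·34.0640)/1.07=7.4846; Δ=(3.6660−34.0640)/(120.7360−83.0060)=-0.8057; B=V−Δ·S=94.3361
Node (2,2) S=156.8000: V=(p*·58.5460+(1−p*)·3.6660)/1.07=47.3888; Δ=(58.5460−3.6660)/(175.6160−120.7360)=1.0000; B=V−Δ·S=-109.4112
Node (1,0) S=96.2500: V=(p*·7.4846+(1−p*)·35.2987)/1.07=10.7085; Δ=(7.4846−35.2987)/(107.8000−74.1125)=-0.8256; B=V−Δ·S=90.1773
Node (1,1) S=140.0000: V=(p*·47.3888+(1−p*)·7.4846)/1.07=38.9609; Δ=(47.3888−7.4846)/(156.8000−107.8000)=0.8144; B=V−Δ·S=-75.0509
Node (0,0) S=125.0000: V=(p*·38.9609+(1−p*)·10.7085)/1.07=32.6401; Δ=(38.9609−10.7085)/(140.0000−96.2500)=0.6458; B=V−Δ·S=-48.0812
Check: Δ(0,0)·S0 + B(0,0) = 32.6401 = V0.

(0,0): Delta=0.6458 Bond=-48.0812
(1,0): Delta=-0.8256 Bond=90.1773
(1,1): Delta=0.8144 Bond=-75.0509
(2,0): Delta=-1.0000 Bond=109.4112
(2,1): Delta=-0.8057 Bond=94.3361
(2,2): Delta=1.0000 Bond=-109.4112
V0=32.6401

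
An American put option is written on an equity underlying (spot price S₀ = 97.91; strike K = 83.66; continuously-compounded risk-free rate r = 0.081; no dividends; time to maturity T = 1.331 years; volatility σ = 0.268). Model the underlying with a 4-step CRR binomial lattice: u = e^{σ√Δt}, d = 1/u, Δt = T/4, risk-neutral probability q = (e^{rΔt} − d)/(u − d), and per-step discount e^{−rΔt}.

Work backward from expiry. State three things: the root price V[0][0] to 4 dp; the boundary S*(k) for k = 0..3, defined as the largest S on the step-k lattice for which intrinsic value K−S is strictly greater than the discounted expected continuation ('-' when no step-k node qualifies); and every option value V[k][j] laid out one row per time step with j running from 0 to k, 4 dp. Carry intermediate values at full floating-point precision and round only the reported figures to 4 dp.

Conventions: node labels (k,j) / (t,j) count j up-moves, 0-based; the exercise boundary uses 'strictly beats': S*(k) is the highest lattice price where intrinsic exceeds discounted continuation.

Δt=0.33275, u=1.16718, d=0.85676, q=0.54944, disc=e^(-rΔt)=0.97341
k=4 terminal: V=max(K-S,0) → 30.9043 11.7899 0.0000 0.0000 0.0000
k=3: j=0 S=61.5756 intr=22.0844 cont=19.8597 V=22.0844[EX]; j=1 S=83.8856 intr=0.0000 cont=5.1709 V=5.1709[hold]; j=2 S=114.2790 intr=0.0000 cont=0.0000 V=0.0000[hold]; j=3 S=155.6846 intr=0.0000 cont=0.0000 V=0.0000[hold]  S*(3)=61.5756
k=2: j=0 S=71.8701 intr=11.7899 cont=12.4514 V=12.4514[hold]; j=1 S=97.9100 intr=0.0000 cont=2.2679 V=2.2679[hold]; j=2 S=133.3847 intr=0.0000 cont=0.0000 V=0.0000[hold]  S*(2)=-
k=1: j=0 S=83.8856 intr=0.0000 cont=6.6739 V=6.6739[hold]; j=1 S=114.2790 intr=0.0000 cont=0.9946 V=0.9946[hold]  S*(1)=-
k=0: j=0 S=97.9100 intr=0.0000 cont=3.4590 V=3.4590[hold]  S*(0)=-

price = 3.4590
boundary = - - - 61.5756
tree:
3.4590
6.6739 0.9946
12.4514 2.2679 0.0000
22.0844 5.1709 0.0000 0.0000
30.9043 11.7899 0.0000 0.0000 0.0000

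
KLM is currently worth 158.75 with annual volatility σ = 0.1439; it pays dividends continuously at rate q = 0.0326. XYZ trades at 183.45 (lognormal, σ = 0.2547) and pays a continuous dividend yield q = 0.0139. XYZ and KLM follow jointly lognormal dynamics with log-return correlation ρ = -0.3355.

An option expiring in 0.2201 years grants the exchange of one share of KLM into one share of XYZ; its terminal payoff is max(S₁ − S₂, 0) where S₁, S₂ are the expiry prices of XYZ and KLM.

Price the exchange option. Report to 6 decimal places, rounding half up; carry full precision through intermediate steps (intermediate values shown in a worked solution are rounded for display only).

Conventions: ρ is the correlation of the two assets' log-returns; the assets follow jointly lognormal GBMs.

σ_eff = √(σ₁² + σ₂² − 2ρσ₁σ₂) = √(0.2547² + 0.1439² − 2·-0.3355·0.2547·0.1439) = 0.331922
d₁ = (ln(S₁/S₂) + (q₂ − q₁ + σ_eff²/2)T) / (σ_eff√T) = (ln(183.45/158.75) + (0.0326 − 0.0139 + 0.055086)·0.2201) / 0.155721 = 1.032951
d₂ = d₁ − σ_eff√T = 1.032951 − 0.155721 = 0.877230
N(d₁) = 0.849187,  N(d₂) = 0.809819
V = S₁·e^{−q₁T}·N(d₁) − S₂·e^{−q₂T}·N(d₂) = 155.307408 − 127.639663 = 27.667745
Key observation: pricing in KLM-units makes this a unit-strike call on the ratio S₁/S₂ — the risk-free rate cancels and cannot affect the value.

exchange price = 27.667745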